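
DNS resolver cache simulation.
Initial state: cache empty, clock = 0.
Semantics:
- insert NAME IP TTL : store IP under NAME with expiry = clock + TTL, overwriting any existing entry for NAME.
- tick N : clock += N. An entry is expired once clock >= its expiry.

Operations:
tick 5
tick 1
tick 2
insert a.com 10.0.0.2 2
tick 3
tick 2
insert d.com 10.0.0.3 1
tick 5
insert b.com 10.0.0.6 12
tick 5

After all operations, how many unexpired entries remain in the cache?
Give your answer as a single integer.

Answer: 1

Derivation:
Op 1: tick 5 -> clock=5.
Op 2: tick 1 -> clock=6.
Op 3: tick 2 -> clock=8.
Op 4: insert a.com -> 10.0.0.2 (expiry=8+2=10). clock=8
Op 5: tick 3 -> clock=11. purged={a.com}
Op 6: tick 2 -> clock=13.
Op 7: insert d.com -> 10.0.0.3 (expiry=13+1=14). clock=13
Op 8: tick 5 -> clock=18. purged={d.com}
Op 9: insert b.com -> 10.0.0.6 (expiry=18+12=30). clock=18
Op 10: tick 5 -> clock=23.
Final cache (unexpired): {b.com} -> size=1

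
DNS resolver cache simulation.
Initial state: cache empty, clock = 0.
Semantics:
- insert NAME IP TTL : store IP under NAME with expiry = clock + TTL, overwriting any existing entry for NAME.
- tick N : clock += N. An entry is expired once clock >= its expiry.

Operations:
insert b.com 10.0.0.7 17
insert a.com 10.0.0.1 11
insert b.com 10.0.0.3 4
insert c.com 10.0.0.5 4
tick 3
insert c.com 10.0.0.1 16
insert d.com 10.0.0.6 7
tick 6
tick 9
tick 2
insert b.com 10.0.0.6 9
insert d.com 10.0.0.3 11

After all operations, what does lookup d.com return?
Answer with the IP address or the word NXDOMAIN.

Answer: 10.0.0.3

Derivation:
Op 1: insert b.com -> 10.0.0.7 (expiry=0+17=17). clock=0
Op 2: insert a.com -> 10.0.0.1 (expiry=0+11=11). clock=0
Op 3: insert b.com -> 10.0.0.3 (expiry=0+4=4). clock=0
Op 4: insert c.com -> 10.0.0.5 (expiry=0+4=4). clock=0
Op 5: tick 3 -> clock=3.
Op 6: insert c.com -> 10.0.0.1 (expiry=3+16=19). clock=3
Op 7: insert d.com -> 10.0.0.6 (expiry=3+7=10). clock=3
Op 8: tick 6 -> clock=9. purged={b.com}
Op 9: tick 9 -> clock=18. purged={a.com,d.com}
Op 10: tick 2 -> clock=20. purged={c.com}
Op 11: insert b.com -> 10.0.0.6 (expiry=20+9=29). clock=20
Op 12: insert d.com -> 10.0.0.3 (expiry=20+11=31). clock=20
lookup d.com: present, ip=10.0.0.3 expiry=31 > clock=20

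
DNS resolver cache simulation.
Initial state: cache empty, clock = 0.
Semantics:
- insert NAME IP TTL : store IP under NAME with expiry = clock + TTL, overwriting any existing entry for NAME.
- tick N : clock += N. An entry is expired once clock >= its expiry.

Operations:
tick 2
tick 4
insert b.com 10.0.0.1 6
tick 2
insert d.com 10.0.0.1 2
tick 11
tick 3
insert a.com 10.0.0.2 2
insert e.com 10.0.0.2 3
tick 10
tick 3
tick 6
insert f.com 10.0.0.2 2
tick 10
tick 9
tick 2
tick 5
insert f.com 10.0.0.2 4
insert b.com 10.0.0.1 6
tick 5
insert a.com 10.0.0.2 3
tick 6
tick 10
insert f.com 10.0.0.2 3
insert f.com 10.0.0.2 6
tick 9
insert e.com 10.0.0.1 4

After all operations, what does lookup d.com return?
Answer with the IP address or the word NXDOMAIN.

Op 1: tick 2 -> clock=2.
Op 2: tick 4 -> clock=6.
Op 3: insert b.com -> 10.0.0.1 (expiry=6+6=12). clock=6
Op 4: tick 2 -> clock=8.
Op 5: insert d.com -> 10.0.0.1 (expiry=8+2=10). clock=8
Op 6: tick 11 -> clock=19. purged={b.com,d.com}
Op 7: tick 3 -> clock=22.
Op 8: insert a.com -> 10.0.0.2 (expiry=22+2=24). clock=22
Op 9: insert e.com -> 10.0.0.2 (expiry=22+3=25). clock=22
Op 10: tick 10 -> clock=32. purged={a.com,e.com}
Op 11: tick 3 -> clock=35.
Op 12: tick 6 -> clock=41.
Op 13: insert f.com -> 10.0.0.2 (expiry=41+2=43). clock=41
Op 14: tick 10 -> clock=51. purged={f.com}
Op 15: tick 9 -> clock=60.
Op 16: tick 2 -> clock=62.
Op 17: tick 5 -> clock=67.
Op 18: insert f.com -> 10.0.0.2 (expiry=67+4=71). clock=67
Op 19: insert b.com -> 10.0.0.1 (expiry=67+6=73). clock=67
Op 20: tick 5 -> clock=72. purged={f.com}
Op 21: insert a.com -> 10.0.0.2 (expiry=72+3=75). clock=72
Op 22: tick 6 -> clock=78. purged={a.com,b.com}
Op 23: tick 10 -> clock=88.
Op 24: insert f.com -> 10.0.0.2 (expiry=88+3=91). clock=88
Op 25: insert f.com -> 10.0.0.2 (expiry=88+6=94). clock=88
Op 26: tick 9 -> clock=97. purged={f.com}
Op 27: insert e.com -> 10.0.0.1 (expiry=97+4=101). clock=97
lookup d.com: not in cache (expired or never inserted)

Answer: NXDOMAIN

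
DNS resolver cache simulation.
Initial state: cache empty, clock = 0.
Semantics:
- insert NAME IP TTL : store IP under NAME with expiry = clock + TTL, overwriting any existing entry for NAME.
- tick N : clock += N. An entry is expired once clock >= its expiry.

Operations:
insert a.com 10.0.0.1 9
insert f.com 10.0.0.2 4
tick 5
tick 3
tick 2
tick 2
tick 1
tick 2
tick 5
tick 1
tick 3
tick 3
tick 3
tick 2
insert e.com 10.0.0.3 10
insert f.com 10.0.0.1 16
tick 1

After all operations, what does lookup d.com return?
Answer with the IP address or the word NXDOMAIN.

Op 1: insert a.com -> 10.0.0.1 (expiry=0+9=9). clock=0
Op 2: insert f.com -> 10.0.0.2 (expiry=0+4=4). clock=0
Op 3: tick 5 -> clock=5. purged={f.com}
Op 4: tick 3 -> clock=8.
Op 5: tick 2 -> clock=10. purged={a.com}
Op 6: tick 2 -> clock=12.
Op 7: tick 1 -> clock=13.
Op 8: tick 2 -> clock=15.
Op 9: tick 5 -> clock=20.
Op 10: tick 1 -> clock=21.
Op 11: tick 3 -> clock=24.
Op 12: tick 3 -> clock=27.
Op 13: tick 3 -> clock=30.
Op 14: tick 2 -> clock=32.
Op 15: insert e.com -> 10.0.0.3 (expiry=32+10=42). clock=32
Op 16: insert f.com -> 10.0.0.1 (expiry=32+16=48). clock=32
Op 17: tick 1 -> clock=33.
lookup d.com: not in cache (expired or never inserted)

Answer: NXDOMAIN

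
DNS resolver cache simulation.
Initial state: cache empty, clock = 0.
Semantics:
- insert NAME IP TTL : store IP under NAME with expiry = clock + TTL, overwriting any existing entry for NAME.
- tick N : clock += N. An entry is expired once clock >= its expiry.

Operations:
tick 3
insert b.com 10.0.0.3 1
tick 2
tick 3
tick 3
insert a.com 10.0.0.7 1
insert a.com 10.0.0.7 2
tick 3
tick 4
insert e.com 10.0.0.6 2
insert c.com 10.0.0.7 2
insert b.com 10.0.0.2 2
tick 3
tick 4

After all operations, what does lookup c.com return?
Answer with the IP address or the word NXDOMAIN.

Op 1: tick 3 -> clock=3.
Op 2: insert b.com -> 10.0.0.3 (expiry=3+1=4). clock=3
Op 3: tick 2 -> clock=5. purged={b.com}
Op 4: tick 3 -> clock=8.
Op 5: tick 3 -> clock=11.
Op 6: insert a.com -> 10.0.0.7 (expiry=11+1=12). clock=11
Op 7: insert a.com -> 10.0.0.7 (expiry=11+2=13). clock=11
Op 8: tick 3 -> clock=14. purged={a.com}
Op 9: tick 4 -> clock=18.
Op 10: insert e.com -> 10.0.0.6 (expiry=18+2=20). clock=18
Op 11: insert c.com -> 10.0.0.7 (expiry=18+2=20). clock=18
Op 12: insert b.com -> 10.0.0.2 (expiry=18+2=20). clock=18
Op 13: tick 3 -> clock=21. purged={b.com,c.com,e.com}
Op 14: tick 4 -> clock=25.
lookup c.com: not in cache (expired or never inserted)

Answer: NXDOMAIN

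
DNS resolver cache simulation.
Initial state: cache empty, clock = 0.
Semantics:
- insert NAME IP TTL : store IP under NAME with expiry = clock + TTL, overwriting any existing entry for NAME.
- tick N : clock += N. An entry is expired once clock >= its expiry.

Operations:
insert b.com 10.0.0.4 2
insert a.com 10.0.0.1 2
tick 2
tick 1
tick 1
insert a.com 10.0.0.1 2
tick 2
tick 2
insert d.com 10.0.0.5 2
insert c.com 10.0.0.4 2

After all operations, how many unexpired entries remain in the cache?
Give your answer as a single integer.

Op 1: insert b.com -> 10.0.0.4 (expiry=0+2=2). clock=0
Op 2: insert a.com -> 10.0.0.1 (expiry=0+2=2). clock=0
Op 3: tick 2 -> clock=2. purged={a.com,b.com}
Op 4: tick 1 -> clock=3.
Op 5: tick 1 -> clock=4.
Op 6: insert a.com -> 10.0.0.1 (expiry=4+2=6). clock=4
Op 7: tick 2 -> clock=6. purged={a.com}
Op 8: tick 2 -> clock=8.
Op 9: insert d.com -> 10.0.0.5 (expiry=8+2=10). clock=8
Op 10: insert c.com -> 10.0.0.4 (expiry=8+2=10). clock=8
Final cache (unexpired): {c.com,d.com} -> size=2

Answer: 2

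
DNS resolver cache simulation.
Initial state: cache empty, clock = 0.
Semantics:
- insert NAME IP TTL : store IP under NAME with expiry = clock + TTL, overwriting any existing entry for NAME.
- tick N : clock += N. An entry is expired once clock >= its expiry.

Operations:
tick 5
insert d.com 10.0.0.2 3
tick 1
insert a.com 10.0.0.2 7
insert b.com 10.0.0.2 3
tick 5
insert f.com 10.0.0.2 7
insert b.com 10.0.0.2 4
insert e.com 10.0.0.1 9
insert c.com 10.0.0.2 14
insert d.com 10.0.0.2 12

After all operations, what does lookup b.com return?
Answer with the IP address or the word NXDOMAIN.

Answer: 10.0.0.2

Derivation:
Op 1: tick 5 -> clock=5.
Op 2: insert d.com -> 10.0.0.2 (expiry=5+3=8). clock=5
Op 3: tick 1 -> clock=6.
Op 4: insert a.com -> 10.0.0.2 (expiry=6+7=13). clock=6
Op 5: insert b.com -> 10.0.0.2 (expiry=6+3=9). clock=6
Op 6: tick 5 -> clock=11. purged={b.com,d.com}
Op 7: insert f.com -> 10.0.0.2 (expiry=11+7=18). clock=11
Op 8: insert b.com -> 10.0.0.2 (expiry=11+4=15). clock=11
Op 9: insert e.com -> 10.0.0.1 (expiry=11+9=20). clock=11
Op 10: insert c.com -> 10.0.0.2 (expiry=11+14=25). clock=11
Op 11: insert d.com -> 10.0.0.2 (expiry=11+12=23). clock=11
lookup b.com: present, ip=10.0.0.2 expiry=15 > clock=11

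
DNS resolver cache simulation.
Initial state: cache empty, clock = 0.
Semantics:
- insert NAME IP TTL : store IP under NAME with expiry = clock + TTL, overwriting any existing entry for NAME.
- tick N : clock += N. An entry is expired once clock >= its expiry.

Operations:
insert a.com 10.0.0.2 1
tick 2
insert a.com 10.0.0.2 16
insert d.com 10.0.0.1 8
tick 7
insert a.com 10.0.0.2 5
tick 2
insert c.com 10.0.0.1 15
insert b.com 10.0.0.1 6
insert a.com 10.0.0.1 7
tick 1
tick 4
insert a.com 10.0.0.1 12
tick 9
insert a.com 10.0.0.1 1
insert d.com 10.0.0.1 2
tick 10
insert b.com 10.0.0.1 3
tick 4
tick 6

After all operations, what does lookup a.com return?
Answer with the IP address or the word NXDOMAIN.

Op 1: insert a.com -> 10.0.0.2 (expiry=0+1=1). clock=0
Op 2: tick 2 -> clock=2. purged={a.com}
Op 3: insert a.com -> 10.0.0.2 (expiry=2+16=18). clock=2
Op 4: insert d.com -> 10.0.0.1 (expiry=2+8=10). clock=2
Op 5: tick 7 -> clock=9.
Op 6: insert a.com -> 10.0.0.2 (expiry=9+5=14). clock=9
Op 7: tick 2 -> clock=11. purged={d.com}
Op 8: insert c.com -> 10.0.0.1 (expiry=11+15=26). clock=11
Op 9: insert b.com -> 10.0.0.1 (expiry=11+6=17). clock=11
Op 10: insert a.com -> 10.0.0.1 (expiry=11+7=18). clock=11
Op 11: tick 1 -> clock=12.
Op 12: tick 4 -> clock=16.
Op 13: insert a.com -> 10.0.0.1 (expiry=16+12=28). clock=16
Op 14: tick 9 -> clock=25. purged={b.com}
Op 15: insert a.com -> 10.0.0.1 (expiry=25+1=26). clock=25
Op 16: insert d.com -> 10.0.0.1 (expiry=25+2=27). clock=25
Op 17: tick 10 -> clock=35. purged={a.com,c.com,d.com}
Op 18: insert b.com -> 10.0.0.1 (expiry=35+3=38). clock=35
Op 19: tick 4 -> clock=39. purged={b.com}
Op 20: tick 6 -> clock=45.
lookup a.com: not in cache (expired or never inserted)

Answer: NXDOMAIN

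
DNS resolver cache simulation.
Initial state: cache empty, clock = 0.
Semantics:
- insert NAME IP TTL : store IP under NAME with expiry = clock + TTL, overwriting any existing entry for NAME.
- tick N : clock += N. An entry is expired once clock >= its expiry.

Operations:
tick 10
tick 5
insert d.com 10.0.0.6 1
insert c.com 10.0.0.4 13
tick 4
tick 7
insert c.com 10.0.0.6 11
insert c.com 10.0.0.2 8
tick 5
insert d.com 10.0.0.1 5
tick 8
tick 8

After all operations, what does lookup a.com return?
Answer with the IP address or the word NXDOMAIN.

Answer: NXDOMAIN

Derivation:
Op 1: tick 10 -> clock=10.
Op 2: tick 5 -> clock=15.
Op 3: insert d.com -> 10.0.0.6 (expiry=15+1=16). clock=15
Op 4: insert c.com -> 10.0.0.4 (expiry=15+13=28). clock=15
Op 5: tick 4 -> clock=19. purged={d.com}
Op 6: tick 7 -> clock=26.
Op 7: insert c.com -> 10.0.0.6 (expiry=26+11=37). clock=26
Op 8: insert c.com -> 10.0.0.2 (expiry=26+8=34). clock=26
Op 9: tick 5 -> clock=31.
Op 10: insert d.com -> 10.0.0.1 (expiry=31+5=36). clock=31
Op 11: tick 8 -> clock=39. purged={c.com,d.com}
Op 12: tick 8 -> clock=47.
lookup a.com: not in cache (expired or never inserted)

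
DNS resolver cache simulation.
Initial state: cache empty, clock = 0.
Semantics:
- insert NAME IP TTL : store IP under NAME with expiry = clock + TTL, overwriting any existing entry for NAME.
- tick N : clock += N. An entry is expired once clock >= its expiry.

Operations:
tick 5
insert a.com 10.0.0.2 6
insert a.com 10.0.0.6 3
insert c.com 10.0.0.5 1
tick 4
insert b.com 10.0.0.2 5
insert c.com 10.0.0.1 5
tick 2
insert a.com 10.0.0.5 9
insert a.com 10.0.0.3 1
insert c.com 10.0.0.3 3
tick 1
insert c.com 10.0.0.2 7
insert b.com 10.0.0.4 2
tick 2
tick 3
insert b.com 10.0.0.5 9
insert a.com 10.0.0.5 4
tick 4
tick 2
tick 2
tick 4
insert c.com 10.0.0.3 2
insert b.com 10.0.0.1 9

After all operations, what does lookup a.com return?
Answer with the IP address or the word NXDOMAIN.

Answer: NXDOMAIN

Derivation:
Op 1: tick 5 -> clock=5.
Op 2: insert a.com -> 10.0.0.2 (expiry=5+6=11). clock=5
Op 3: insert a.com -> 10.0.0.6 (expiry=5+3=8). clock=5
Op 4: insert c.com -> 10.0.0.5 (expiry=5+1=6). clock=5
Op 5: tick 4 -> clock=9. purged={a.com,c.com}
Op 6: insert b.com -> 10.0.0.2 (expiry=9+5=14). clock=9
Op 7: insert c.com -> 10.0.0.1 (expiry=9+5=14). clock=9
Op 8: tick 2 -> clock=11.
Op 9: insert a.com -> 10.0.0.5 (expiry=11+9=20). clock=11
Op 10: insert a.com -> 10.0.0.3 (expiry=11+1=12). clock=11
Op 11: insert c.com -> 10.0.0.3 (expiry=11+3=14). clock=11
Op 12: tick 1 -> clock=12. purged={a.com}
Op 13: insert c.com -> 10.0.0.2 (expiry=12+7=19). clock=12
Op 14: insert b.com -> 10.0.0.4 (expiry=12+2=14). clock=12
Op 15: tick 2 -> clock=14. purged={b.com}
Op 16: tick 3 -> clock=17.
Op 17: insert b.com -> 10.0.0.5 (expiry=17+9=26). clock=17
Op 18: insert a.com -> 10.0.0.5 (expiry=17+4=21). clock=17
Op 19: tick 4 -> clock=21. purged={a.com,c.com}
Op 20: tick 2 -> clock=23.
Op 21: tick 2 -> clock=25.
Op 22: tick 4 -> clock=29. purged={b.com}
Op 23: insert c.com -> 10.0.0.3 (expiry=29+2=31). clock=29
Op 24: insert b.com -> 10.0.0.1 (expiry=29+9=38). clock=29
lookup a.com: not in cache (expired or never inserted)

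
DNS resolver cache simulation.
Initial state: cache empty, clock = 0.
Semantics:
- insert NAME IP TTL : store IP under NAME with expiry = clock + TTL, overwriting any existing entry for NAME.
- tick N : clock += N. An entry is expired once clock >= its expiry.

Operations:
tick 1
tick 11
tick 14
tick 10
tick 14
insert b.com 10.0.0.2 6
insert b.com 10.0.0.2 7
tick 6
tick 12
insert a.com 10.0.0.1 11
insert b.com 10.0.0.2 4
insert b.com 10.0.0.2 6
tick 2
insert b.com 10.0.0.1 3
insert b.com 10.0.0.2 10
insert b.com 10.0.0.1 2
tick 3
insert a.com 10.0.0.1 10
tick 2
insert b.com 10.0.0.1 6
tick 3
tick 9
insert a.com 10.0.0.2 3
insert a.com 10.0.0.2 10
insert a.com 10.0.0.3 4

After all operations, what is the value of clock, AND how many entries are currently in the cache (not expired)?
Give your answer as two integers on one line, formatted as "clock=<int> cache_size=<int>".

Op 1: tick 1 -> clock=1.
Op 2: tick 11 -> clock=12.
Op 3: tick 14 -> clock=26.
Op 4: tick 10 -> clock=36.
Op 5: tick 14 -> clock=50.
Op 6: insert b.com -> 10.0.0.2 (expiry=50+6=56). clock=50
Op 7: insert b.com -> 10.0.0.2 (expiry=50+7=57). clock=50
Op 8: tick 6 -> clock=56.
Op 9: tick 12 -> clock=68. purged={b.com}
Op 10: insert a.com -> 10.0.0.1 (expiry=68+11=79). clock=68
Op 11: insert b.com -> 10.0.0.2 (expiry=68+4=72). clock=68
Op 12: insert b.com -> 10.0.0.2 (expiry=68+6=74). clock=68
Op 13: tick 2 -> clock=70.
Op 14: insert b.com -> 10.0.0.1 (expiry=70+3=73). clock=70
Op 15: insert b.com -> 10.0.0.2 (expiry=70+10=80). clock=70
Op 16: insert b.com -> 10.0.0.1 (expiry=70+2=72). clock=70
Op 17: tick 3 -> clock=73. purged={b.com}
Op 18: insert a.com -> 10.0.0.1 (expiry=73+10=83). clock=73
Op 19: tick 2 -> clock=75.
Op 20: insert b.com -> 10.0.0.1 (expiry=75+6=81). clock=75
Op 21: tick 3 -> clock=78.
Op 22: tick 9 -> clock=87. purged={a.com,b.com}
Op 23: insert a.com -> 10.0.0.2 (expiry=87+3=90). clock=87
Op 24: insert a.com -> 10.0.0.2 (expiry=87+10=97). clock=87
Op 25: insert a.com -> 10.0.0.3 (expiry=87+4=91). clock=87
Final clock = 87
Final cache (unexpired): {a.com} -> size=1

Answer: clock=87 cache_size=1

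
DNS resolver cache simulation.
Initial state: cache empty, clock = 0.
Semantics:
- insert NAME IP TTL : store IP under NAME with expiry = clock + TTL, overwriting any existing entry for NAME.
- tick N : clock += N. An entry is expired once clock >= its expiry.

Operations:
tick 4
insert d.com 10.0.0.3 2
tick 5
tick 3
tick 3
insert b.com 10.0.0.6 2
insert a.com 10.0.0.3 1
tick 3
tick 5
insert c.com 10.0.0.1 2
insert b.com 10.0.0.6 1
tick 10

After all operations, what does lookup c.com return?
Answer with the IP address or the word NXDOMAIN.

Answer: NXDOMAIN

Derivation:
Op 1: tick 4 -> clock=4.
Op 2: insert d.com -> 10.0.0.3 (expiry=4+2=6). clock=4
Op 3: tick 5 -> clock=9. purged={d.com}
Op 4: tick 3 -> clock=12.
Op 5: tick 3 -> clock=15.
Op 6: insert b.com -> 10.0.0.6 (expiry=15+2=17). clock=15
Op 7: insert a.com -> 10.0.0.3 (expiry=15+1=16). clock=15
Op 8: tick 3 -> clock=18. purged={a.com,b.com}
Op 9: tick 5 -> clock=23.
Op 10: insert c.com -> 10.0.0.1 (expiry=23+2=25). clock=23
Op 11: insert b.com -> 10.0.0.6 (expiry=23+1=24). clock=23
Op 12: tick 10 -> clock=33. purged={b.com,c.com}
lookup c.com: not in cache (expired or never inserted)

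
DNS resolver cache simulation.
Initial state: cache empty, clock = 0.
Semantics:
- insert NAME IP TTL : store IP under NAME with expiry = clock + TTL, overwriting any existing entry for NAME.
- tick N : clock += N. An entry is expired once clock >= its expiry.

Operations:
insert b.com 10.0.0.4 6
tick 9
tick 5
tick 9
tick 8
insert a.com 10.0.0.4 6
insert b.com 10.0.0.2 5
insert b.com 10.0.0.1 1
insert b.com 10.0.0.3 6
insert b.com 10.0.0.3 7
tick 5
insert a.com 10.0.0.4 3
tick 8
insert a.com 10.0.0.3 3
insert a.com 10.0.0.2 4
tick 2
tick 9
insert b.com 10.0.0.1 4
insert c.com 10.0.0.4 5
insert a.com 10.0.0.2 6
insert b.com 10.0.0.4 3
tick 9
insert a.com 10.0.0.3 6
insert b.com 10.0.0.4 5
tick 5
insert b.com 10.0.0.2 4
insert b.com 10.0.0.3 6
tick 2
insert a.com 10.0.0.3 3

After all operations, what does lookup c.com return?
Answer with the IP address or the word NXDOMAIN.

Op 1: insert b.com -> 10.0.0.4 (expiry=0+6=6). clock=0
Op 2: tick 9 -> clock=9. purged={b.com}
Op 3: tick 5 -> clock=14.
Op 4: tick 9 -> clock=23.
Op 5: tick 8 -> clock=31.
Op 6: insert a.com -> 10.0.0.4 (expiry=31+6=37). clock=31
Op 7: insert b.com -> 10.0.0.2 (expiry=31+5=36). clock=31
Op 8: insert b.com -> 10.0.0.1 (expiry=31+1=32). clock=31
Op 9: insert b.com -> 10.0.0.3 (expiry=31+6=37). clock=31
Op 10: insert b.com -> 10.0.0.3 (expiry=31+7=38). clock=31
Op 11: tick 5 -> clock=36.
Op 12: insert a.com -> 10.0.0.4 (expiry=36+3=39). clock=36
Op 13: tick 8 -> clock=44. purged={a.com,b.com}
Op 14: insert a.com -> 10.0.0.3 (expiry=44+3=47). clock=44
Op 15: insert a.com -> 10.0.0.2 (expiry=44+4=48). clock=44
Op 16: tick 2 -> clock=46.
Op 17: tick 9 -> clock=55. purged={a.com}
Op 18: insert b.com -> 10.0.0.1 (expiry=55+4=59). clock=55
Op 19: insert c.com -> 10.0.0.4 (expiry=55+5=60). clock=55
Op 20: insert a.com -> 10.0.0.2 (expiry=55+6=61). clock=55
Op 21: insert b.com -> 10.0.0.4 (expiry=55+3=58). clock=55
Op 22: tick 9 -> clock=64. purged={a.com,b.com,c.com}
Op 23: insert a.com -> 10.0.0.3 (expiry=64+6=70). clock=64
Op 24: insert b.com -> 10.0.0.4 (expiry=64+5=69). clock=64
Op 25: tick 5 -> clock=69. purged={b.com}
Op 26: insert b.com -> 10.0.0.2 (expiry=69+4=73). clock=69
Op 27: insert b.com -> 10.0.0.3 (expiry=69+6=75). clock=69
Op 28: tick 2 -> clock=71. purged={a.com}
Op 29: insert a.com -> 10.0.0.3 (expiry=71+3=74). clock=71
lookup c.com: not in cache (expired or never inserted)

Answer: NXDOMAIN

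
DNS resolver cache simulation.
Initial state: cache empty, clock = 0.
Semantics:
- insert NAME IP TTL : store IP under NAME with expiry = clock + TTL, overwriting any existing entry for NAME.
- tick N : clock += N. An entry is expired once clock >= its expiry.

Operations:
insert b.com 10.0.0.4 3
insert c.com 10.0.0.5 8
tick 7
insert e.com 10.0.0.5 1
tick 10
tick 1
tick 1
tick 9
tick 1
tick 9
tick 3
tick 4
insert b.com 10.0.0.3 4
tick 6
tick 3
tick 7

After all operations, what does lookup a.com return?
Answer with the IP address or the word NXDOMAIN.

Answer: NXDOMAIN

Derivation:
Op 1: insert b.com -> 10.0.0.4 (expiry=0+3=3). clock=0
Op 2: insert c.com -> 10.0.0.5 (expiry=0+8=8). clock=0
Op 3: tick 7 -> clock=7. purged={b.com}
Op 4: insert e.com -> 10.0.0.5 (expiry=7+1=8). clock=7
Op 5: tick 10 -> clock=17. purged={c.com,e.com}
Op 6: tick 1 -> clock=18.
Op 7: tick 1 -> clock=19.
Op 8: tick 9 -> clock=28.
Op 9: tick 1 -> clock=29.
Op 10: tick 9 -> clock=38.
Op 11: tick 3 -> clock=41.
Op 12: tick 4 -> clock=45.
Op 13: insert b.com -> 10.0.0.3 (expiry=45+4=49). clock=45
Op 14: tick 6 -> clock=51. purged={b.com}
Op 15: tick 3 -> clock=54.
Op 16: tick 7 -> clock=61.
lookup a.com: not in cache (expired or never inserted)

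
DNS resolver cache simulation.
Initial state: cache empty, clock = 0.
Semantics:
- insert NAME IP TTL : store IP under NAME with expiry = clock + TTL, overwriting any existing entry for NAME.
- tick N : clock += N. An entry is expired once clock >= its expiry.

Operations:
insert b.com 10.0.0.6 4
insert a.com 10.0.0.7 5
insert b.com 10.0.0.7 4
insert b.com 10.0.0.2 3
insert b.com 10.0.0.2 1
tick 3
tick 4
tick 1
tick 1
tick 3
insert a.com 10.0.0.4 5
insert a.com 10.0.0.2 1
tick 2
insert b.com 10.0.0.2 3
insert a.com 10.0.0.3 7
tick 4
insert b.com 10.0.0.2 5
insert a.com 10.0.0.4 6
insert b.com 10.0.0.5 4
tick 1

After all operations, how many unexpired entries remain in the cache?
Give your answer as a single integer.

Op 1: insert b.com -> 10.0.0.6 (expiry=0+4=4). clock=0
Op 2: insert a.com -> 10.0.0.7 (expiry=0+5=5). clock=0
Op 3: insert b.com -> 10.0.0.7 (expiry=0+4=4). clock=0
Op 4: insert b.com -> 10.0.0.2 (expiry=0+3=3). clock=0
Op 5: insert b.com -> 10.0.0.2 (expiry=0+1=1). clock=0
Op 6: tick 3 -> clock=3. purged={b.com}
Op 7: tick 4 -> clock=7. purged={a.com}
Op 8: tick 1 -> clock=8.
Op 9: tick 1 -> clock=9.
Op 10: tick 3 -> clock=12.
Op 11: insert a.com -> 10.0.0.4 (expiry=12+5=17). clock=12
Op 12: insert a.com -> 10.0.0.2 (expiry=12+1=13). clock=12
Op 13: tick 2 -> clock=14. purged={a.com}
Op 14: insert b.com -> 10.0.0.2 (expiry=14+3=17). clock=14
Op 15: insert a.com -> 10.0.0.3 (expiry=14+7=21). clock=14
Op 16: tick 4 -> clock=18. purged={b.com}
Op 17: insert b.com -> 10.0.0.2 (expiry=18+5=23). clock=18
Op 18: insert a.com -> 10.0.0.4 (expiry=18+6=24). clock=18
Op 19: insert b.com -> 10.0.0.5 (expiry=18+4=22). clock=18
Op 20: tick 1 -> clock=19.
Final cache (unexpired): {a.com,b.com} -> size=2

Answer: 2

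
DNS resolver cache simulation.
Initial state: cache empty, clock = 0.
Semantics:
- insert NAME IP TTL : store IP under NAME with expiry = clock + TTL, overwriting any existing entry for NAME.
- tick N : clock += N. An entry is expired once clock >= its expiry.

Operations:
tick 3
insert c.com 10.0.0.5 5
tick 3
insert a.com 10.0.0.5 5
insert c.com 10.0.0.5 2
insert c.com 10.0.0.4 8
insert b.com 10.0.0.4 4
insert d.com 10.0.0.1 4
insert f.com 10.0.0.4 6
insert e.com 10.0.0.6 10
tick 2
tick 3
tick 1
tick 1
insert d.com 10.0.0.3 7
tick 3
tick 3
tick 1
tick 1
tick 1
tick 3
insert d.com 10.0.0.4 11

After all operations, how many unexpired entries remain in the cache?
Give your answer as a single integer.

Op 1: tick 3 -> clock=3.
Op 2: insert c.com -> 10.0.0.5 (expiry=3+5=8). clock=3
Op 3: tick 3 -> clock=6.
Op 4: insert a.com -> 10.0.0.5 (expiry=6+5=11). clock=6
Op 5: insert c.com -> 10.0.0.5 (expiry=6+2=8). clock=6
Op 6: insert c.com -> 10.0.0.4 (expiry=6+8=14). clock=6
Op 7: insert b.com -> 10.0.0.4 (expiry=6+4=10). clock=6
Op 8: insert d.com -> 10.0.0.1 (expiry=6+4=10). clock=6
Op 9: insert f.com -> 10.0.0.4 (expiry=6+6=12). clock=6
Op 10: insert e.com -> 10.0.0.6 (expiry=6+10=16). clock=6
Op 11: tick 2 -> clock=8.
Op 12: tick 3 -> clock=11. purged={a.com,b.com,d.com}
Op 13: tick 1 -> clock=12. purged={f.com}
Op 14: tick 1 -> clock=13.
Op 15: insert d.com -> 10.0.0.3 (expiry=13+7=20). clock=13
Op 16: tick 3 -> clock=16. purged={c.com,e.com}
Op 17: tick 3 -> clock=19.
Op 18: tick 1 -> clock=20. purged={d.com}
Op 19: tick 1 -> clock=21.
Op 20: tick 1 -> clock=22.
Op 21: tick 3 -> clock=25.
Op 22: insert d.com -> 10.0.0.4 (expiry=25+11=36). clock=25
Final cache (unexpired): {d.com} -> size=1

Answer: 1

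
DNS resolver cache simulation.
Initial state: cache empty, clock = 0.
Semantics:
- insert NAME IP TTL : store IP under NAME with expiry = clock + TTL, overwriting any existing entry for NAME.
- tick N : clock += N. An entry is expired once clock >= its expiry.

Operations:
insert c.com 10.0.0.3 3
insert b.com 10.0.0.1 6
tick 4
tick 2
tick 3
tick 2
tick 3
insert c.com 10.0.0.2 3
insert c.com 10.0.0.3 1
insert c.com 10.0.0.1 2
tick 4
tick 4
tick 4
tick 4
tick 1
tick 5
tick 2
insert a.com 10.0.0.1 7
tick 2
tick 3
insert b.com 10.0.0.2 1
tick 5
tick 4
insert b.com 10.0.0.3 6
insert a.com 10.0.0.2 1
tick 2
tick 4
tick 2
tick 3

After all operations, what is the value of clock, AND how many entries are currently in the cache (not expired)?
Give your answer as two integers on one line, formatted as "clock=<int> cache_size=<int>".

Answer: clock=63 cache_size=0

Derivation:
Op 1: insert c.com -> 10.0.0.3 (expiry=0+3=3). clock=0
Op 2: insert b.com -> 10.0.0.1 (expiry=0+6=6). clock=0
Op 3: tick 4 -> clock=4. purged={c.com}
Op 4: tick 2 -> clock=6. purged={b.com}
Op 5: tick 3 -> clock=9.
Op 6: tick 2 -> clock=11.
Op 7: tick 3 -> clock=14.
Op 8: insert c.com -> 10.0.0.2 (expiry=14+3=17). clock=14
Op 9: insert c.com -> 10.0.0.3 (expiry=14+1=15). clock=14
Op 10: insert c.com -> 10.0.0.1 (expiry=14+2=16). clock=14
Op 11: tick 4 -> clock=18. purged={c.com}
Op 12: tick 4 -> clock=22.
Op 13: tick 4 -> clock=26.
Op 14: tick 4 -> clock=30.
Op 15: tick 1 -> clock=31.
Op 16: tick 5 -> clock=36.
Op 17: tick 2 -> clock=38.
Op 18: insert a.com -> 10.0.0.1 (expiry=38+7=45). clock=38
Op 19: tick 2 -> clock=40.
Op 20: tick 3 -> clock=43.
Op 21: insert b.com -> 10.0.0.2 (expiry=43+1=44). clock=43
Op 22: tick 5 -> clock=48. purged={a.com,b.com}
Op 23: tick 4 -> clock=52.
Op 24: insert b.com -> 10.0.0.3 (expiry=52+6=58). clock=52
Op 25: insert a.com -> 10.0.0.2 (expiry=52+1=53). clock=52
Op 26: tick 2 -> clock=54. purged={a.com}
Op 27: tick 4 -> clock=58. purged={b.com}
Op 28: tick 2 -> clock=60.
Op 29: tick 3 -> clock=63.
Final clock = 63
Final cache (unexpired): {} -> size=0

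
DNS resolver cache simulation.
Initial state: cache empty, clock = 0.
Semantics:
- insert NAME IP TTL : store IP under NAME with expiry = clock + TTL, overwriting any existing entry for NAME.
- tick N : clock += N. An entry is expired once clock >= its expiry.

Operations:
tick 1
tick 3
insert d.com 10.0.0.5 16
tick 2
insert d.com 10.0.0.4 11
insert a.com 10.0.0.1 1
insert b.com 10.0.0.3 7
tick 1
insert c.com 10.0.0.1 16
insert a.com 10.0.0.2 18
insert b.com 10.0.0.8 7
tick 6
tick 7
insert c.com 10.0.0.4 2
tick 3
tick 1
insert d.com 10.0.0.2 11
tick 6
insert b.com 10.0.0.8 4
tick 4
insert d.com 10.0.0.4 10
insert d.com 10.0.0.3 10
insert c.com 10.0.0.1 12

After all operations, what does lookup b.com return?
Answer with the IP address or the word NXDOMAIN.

Op 1: tick 1 -> clock=1.
Op 2: tick 3 -> clock=4.
Op 3: insert d.com -> 10.0.0.5 (expiry=4+16=20). clock=4
Op 4: tick 2 -> clock=6.
Op 5: insert d.com -> 10.0.0.4 (expiry=6+11=17). clock=6
Op 6: insert a.com -> 10.0.0.1 (expiry=6+1=7). clock=6
Op 7: insert b.com -> 10.0.0.3 (expiry=6+7=13). clock=6
Op 8: tick 1 -> clock=7. purged={a.com}
Op 9: insert c.com -> 10.0.0.1 (expiry=7+16=23). clock=7
Op 10: insert a.com -> 10.0.0.2 (expiry=7+18=25). clock=7
Op 11: insert b.com -> 10.0.0.8 (expiry=7+7=14). clock=7
Op 12: tick 6 -> clock=13.
Op 13: tick 7 -> clock=20. purged={b.com,d.com}
Op 14: insert c.com -> 10.0.0.4 (expiry=20+2=22). clock=20
Op 15: tick 3 -> clock=23. purged={c.com}
Op 16: tick 1 -> clock=24.
Op 17: insert d.com -> 10.0.0.2 (expiry=24+11=35). clock=24
Op 18: tick 6 -> clock=30. purged={a.com}
Op 19: insert b.com -> 10.0.0.8 (expiry=30+4=34). clock=30
Op 20: tick 4 -> clock=34. purged={b.com}
Op 21: insert d.com -> 10.0.0.4 (expiry=34+10=44). clock=34
Op 22: insert d.com -> 10.0.0.3 (expiry=34+10=44). clock=34
Op 23: insert c.com -> 10.0.0.1 (expiry=34+12=46). clock=34
lookup b.com: not in cache (expired or never inserted)

Answer: NXDOMAIN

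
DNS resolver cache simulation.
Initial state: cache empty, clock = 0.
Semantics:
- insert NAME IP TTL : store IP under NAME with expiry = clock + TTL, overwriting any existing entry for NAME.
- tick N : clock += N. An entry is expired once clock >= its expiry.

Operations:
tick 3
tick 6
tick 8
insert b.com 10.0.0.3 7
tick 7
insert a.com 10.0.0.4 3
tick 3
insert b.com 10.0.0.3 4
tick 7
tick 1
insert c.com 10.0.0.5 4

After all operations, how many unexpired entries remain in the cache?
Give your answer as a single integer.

Answer: 1

Derivation:
Op 1: tick 3 -> clock=3.
Op 2: tick 6 -> clock=9.
Op 3: tick 8 -> clock=17.
Op 4: insert b.com -> 10.0.0.3 (expiry=17+7=24). clock=17
Op 5: tick 7 -> clock=24. purged={b.com}
Op 6: insert a.com -> 10.0.0.4 (expiry=24+3=27). clock=24
Op 7: tick 3 -> clock=27. purged={a.com}
Op 8: insert b.com -> 10.0.0.3 (expiry=27+4=31). clock=27
Op 9: tick 7 -> clock=34. purged={b.com}
Op 10: tick 1 -> clock=35.
Op 11: insert c.com -> 10.0.0.5 (expiry=35+4=39). clock=35
Final cache (unexpired): {c.com} -> size=1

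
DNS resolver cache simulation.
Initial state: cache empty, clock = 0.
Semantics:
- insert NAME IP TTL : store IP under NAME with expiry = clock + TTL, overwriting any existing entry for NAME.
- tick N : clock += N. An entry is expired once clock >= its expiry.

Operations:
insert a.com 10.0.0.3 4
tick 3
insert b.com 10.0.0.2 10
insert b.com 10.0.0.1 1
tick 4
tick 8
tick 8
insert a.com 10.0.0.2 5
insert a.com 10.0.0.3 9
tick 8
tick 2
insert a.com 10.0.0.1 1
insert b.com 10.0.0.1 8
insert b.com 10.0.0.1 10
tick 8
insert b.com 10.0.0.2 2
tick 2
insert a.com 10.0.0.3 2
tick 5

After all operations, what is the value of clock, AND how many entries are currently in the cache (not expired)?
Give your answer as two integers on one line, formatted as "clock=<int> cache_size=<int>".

Answer: clock=48 cache_size=0

Derivation:
Op 1: insert a.com -> 10.0.0.3 (expiry=0+4=4). clock=0
Op 2: tick 3 -> clock=3.
Op 3: insert b.com -> 10.0.0.2 (expiry=3+10=13). clock=3
Op 4: insert b.com -> 10.0.0.1 (expiry=3+1=4). clock=3
Op 5: tick 4 -> clock=7. purged={a.com,b.com}
Op 6: tick 8 -> clock=15.
Op 7: tick 8 -> clock=23.
Op 8: insert a.com -> 10.0.0.2 (expiry=23+5=28). clock=23
Op 9: insert a.com -> 10.0.0.3 (expiry=23+9=32). clock=23
Op 10: tick 8 -> clock=31.
Op 11: tick 2 -> clock=33. purged={a.com}
Op 12: insert a.com -> 10.0.0.1 (expiry=33+1=34). clock=33
Op 13: insert b.com -> 10.0.0.1 (expiry=33+8=41). clock=33
Op 14: insert b.com -> 10.0.0.1 (expiry=33+10=43). clock=33
Op 15: tick 8 -> clock=41. purged={a.com}
Op 16: insert b.com -> 10.0.0.2 (expiry=41+2=43). clock=41
Op 17: tick 2 -> clock=43. purged={b.com}
Op 18: insert a.com -> 10.0.0.3 (expiry=43+2=45). clock=43
Op 19: tick 5 -> clock=48. purged={a.com}
Final clock = 48
Final cache (unexpired): {} -> size=0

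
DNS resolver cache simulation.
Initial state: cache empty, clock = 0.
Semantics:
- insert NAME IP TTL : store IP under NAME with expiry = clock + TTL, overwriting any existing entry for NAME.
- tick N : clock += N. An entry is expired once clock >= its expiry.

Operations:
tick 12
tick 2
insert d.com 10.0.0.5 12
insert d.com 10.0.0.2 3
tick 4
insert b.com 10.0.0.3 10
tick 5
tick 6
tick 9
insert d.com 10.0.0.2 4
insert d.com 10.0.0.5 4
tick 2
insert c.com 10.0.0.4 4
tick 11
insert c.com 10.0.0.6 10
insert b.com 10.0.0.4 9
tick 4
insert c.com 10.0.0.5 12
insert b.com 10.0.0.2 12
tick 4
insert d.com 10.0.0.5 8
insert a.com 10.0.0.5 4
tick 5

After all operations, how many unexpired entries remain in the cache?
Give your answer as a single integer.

Answer: 3

Derivation:
Op 1: tick 12 -> clock=12.
Op 2: tick 2 -> clock=14.
Op 3: insert d.com -> 10.0.0.5 (expiry=14+12=26). clock=14
Op 4: insert d.com -> 10.0.0.2 (expiry=14+3=17). clock=14
Op 5: tick 4 -> clock=18. purged={d.com}
Op 6: insert b.com -> 10.0.0.3 (expiry=18+10=28). clock=18
Op 7: tick 5 -> clock=23.
Op 8: tick 6 -> clock=29. purged={b.com}
Op 9: tick 9 -> clock=38.
Op 10: insert d.com -> 10.0.0.2 (expiry=38+4=42). clock=38
Op 11: insert d.com -> 10.0.0.5 (expiry=38+4=42). clock=38
Op 12: tick 2 -> clock=40.
Op 13: insert c.com -> 10.0.0.4 (expiry=40+4=44). clock=40
Op 14: tick 11 -> clock=51. purged={c.com,d.com}
Op 15: insert c.com -> 10.0.0.6 (expiry=51+10=61). clock=51
Op 16: insert b.com -> 10.0.0.4 (expiry=51+9=60). clock=51
Op 17: tick 4 -> clock=55.
Op 18: insert c.com -> 10.0.0.5 (expiry=55+12=67). clock=55
Op 19: insert b.com -> 10.0.0.2 (expiry=55+12=67). clock=55
Op 20: tick 4 -> clock=59.
Op 21: insert d.com -> 10.0.0.5 (expiry=59+8=67). clock=59
Op 22: insert a.com -> 10.0.0.5 (expiry=59+4=63). clock=59
Op 23: tick 5 -> clock=64. purged={a.com}
Final cache (unexpired): {b.com,c.com,d.com} -> size=3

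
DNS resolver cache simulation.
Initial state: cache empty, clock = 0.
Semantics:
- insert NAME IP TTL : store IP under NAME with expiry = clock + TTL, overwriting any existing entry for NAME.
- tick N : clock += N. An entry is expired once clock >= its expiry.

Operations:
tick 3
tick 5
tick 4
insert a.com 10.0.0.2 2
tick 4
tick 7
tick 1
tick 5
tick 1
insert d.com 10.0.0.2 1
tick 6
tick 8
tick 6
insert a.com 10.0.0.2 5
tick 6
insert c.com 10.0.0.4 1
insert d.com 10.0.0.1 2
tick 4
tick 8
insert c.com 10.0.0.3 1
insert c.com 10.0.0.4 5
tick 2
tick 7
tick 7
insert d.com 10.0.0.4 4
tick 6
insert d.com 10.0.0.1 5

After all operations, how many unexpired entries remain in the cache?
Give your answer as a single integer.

Op 1: tick 3 -> clock=3.
Op 2: tick 5 -> clock=8.
Op 3: tick 4 -> clock=12.
Op 4: insert a.com -> 10.0.0.2 (expiry=12+2=14). clock=12
Op 5: tick 4 -> clock=16. purged={a.com}
Op 6: tick 7 -> clock=23.
Op 7: tick 1 -> clock=24.
Op 8: tick 5 -> clock=29.
Op 9: tick 1 -> clock=30.
Op 10: insert d.com -> 10.0.0.2 (expiry=30+1=31). clock=30
Op 11: tick 6 -> clock=36. purged={d.com}
Op 12: tick 8 -> clock=44.
Op 13: tick 6 -> clock=50.
Op 14: insert a.com -> 10.0.0.2 (expiry=50+5=55). clock=50
Op 15: tick 6 -> clock=56. purged={a.com}
Op 16: insert c.com -> 10.0.0.4 (expiry=56+1=57). clock=56
Op 17: insert d.com -> 10.0.0.1 (expiry=56+2=58). clock=56
Op 18: tick 4 -> clock=60. purged={c.com,d.com}
Op 19: tick 8 -> clock=68.
Op 20: insert c.com -> 10.0.0.3 (expiry=68+1=69). clock=68
Op 21: insert c.com -> 10.0.0.4 (expiry=68+5=73). clock=68
Op 22: tick 2 -> clock=70.
Op 23: tick 7 -> clock=77. purged={c.com}
Op 24: tick 7 -> clock=84.
Op 25: insert d.com -> 10.0.0.4 (expiry=84+4=88). clock=84
Op 26: tick 6 -> clock=90. purged={d.com}
Op 27: insert d.com -> 10.0.0.1 (expiry=90+5=95). clock=90
Final cache (unexpired): {d.com} -> size=1

Answer: 1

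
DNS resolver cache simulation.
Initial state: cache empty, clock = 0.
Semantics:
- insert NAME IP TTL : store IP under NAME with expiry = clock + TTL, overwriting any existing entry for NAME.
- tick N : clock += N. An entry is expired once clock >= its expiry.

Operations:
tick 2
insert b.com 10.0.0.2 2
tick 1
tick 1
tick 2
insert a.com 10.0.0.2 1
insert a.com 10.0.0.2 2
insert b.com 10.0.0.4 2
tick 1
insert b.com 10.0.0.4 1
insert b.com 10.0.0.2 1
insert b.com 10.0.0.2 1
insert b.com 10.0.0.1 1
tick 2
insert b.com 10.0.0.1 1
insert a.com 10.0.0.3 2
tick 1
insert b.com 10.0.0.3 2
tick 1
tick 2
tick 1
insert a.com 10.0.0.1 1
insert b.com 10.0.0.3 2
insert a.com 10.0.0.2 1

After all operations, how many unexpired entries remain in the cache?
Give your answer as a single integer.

Answer: 2

Derivation:
Op 1: tick 2 -> clock=2.
Op 2: insert b.com -> 10.0.0.2 (expiry=2+2=4). clock=2
Op 3: tick 1 -> clock=3.
Op 4: tick 1 -> clock=4. purged={b.com}
Op 5: tick 2 -> clock=6.
Op 6: insert a.com -> 10.0.0.2 (expiry=6+1=7). clock=6
Op 7: insert a.com -> 10.0.0.2 (expiry=6+2=8). clock=6
Op 8: insert b.com -> 10.0.0.4 (expiry=6+2=8). clock=6
Op 9: tick 1 -> clock=7.
Op 10: insert b.com -> 10.0.0.4 (expiry=7+1=8). clock=7
Op 11: insert b.com -> 10.0.0.2 (expiry=7+1=8). clock=7
Op 12: insert b.com -> 10.0.0.2 (expiry=7+1=8). clock=7
Op 13: insert b.com -> 10.0.0.1 (expiry=7+1=8). clock=7
Op 14: tick 2 -> clock=9. purged={a.com,b.com}
Op 15: insert b.com -> 10.0.0.1 (expiry=9+1=10). clock=9
Op 16: insert a.com -> 10.0.0.3 (expiry=9+2=11). clock=9
Op 17: tick 1 -> clock=10. purged={b.com}
Op 18: insert b.com -> 10.0.0.3 (expiry=10+2=12). clock=10
Op 19: tick 1 -> clock=11. purged={a.com}
Op 20: tick 2 -> clock=13. purged={b.com}
Op 21: tick 1 -> clock=14.
Op 22: insert a.com -> 10.0.0.1 (expiry=14+1=15). clock=14
Op 23: insert b.com -> 10.0.0.3 (expiry=14+2=16). clock=14
Op 24: insert a.com -> 10.0.0.2 (expiry=14+1=15). clock=14
Final cache (unexpired): {a.com,b.com} -> size=2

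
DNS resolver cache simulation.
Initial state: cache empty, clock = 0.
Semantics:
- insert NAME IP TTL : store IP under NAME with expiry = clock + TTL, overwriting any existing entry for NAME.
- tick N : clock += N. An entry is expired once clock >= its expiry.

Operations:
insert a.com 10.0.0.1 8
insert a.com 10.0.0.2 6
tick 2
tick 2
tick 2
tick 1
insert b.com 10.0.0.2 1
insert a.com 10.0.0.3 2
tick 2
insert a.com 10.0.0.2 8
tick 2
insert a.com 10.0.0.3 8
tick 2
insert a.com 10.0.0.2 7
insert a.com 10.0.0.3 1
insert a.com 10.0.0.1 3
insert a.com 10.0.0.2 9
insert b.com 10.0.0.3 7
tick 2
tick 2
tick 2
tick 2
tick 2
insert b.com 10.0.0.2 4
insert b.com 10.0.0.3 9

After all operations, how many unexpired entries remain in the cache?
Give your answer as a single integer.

Op 1: insert a.com -> 10.0.0.1 (expiry=0+8=8). clock=0
Op 2: insert a.com -> 10.0.0.2 (expiry=0+6=6). clock=0
Op 3: tick 2 -> clock=2.
Op 4: tick 2 -> clock=4.
Op 5: tick 2 -> clock=6. purged={a.com}
Op 6: tick 1 -> clock=7.
Op 7: insert b.com -> 10.0.0.2 (expiry=7+1=8). clock=7
Op 8: insert a.com -> 10.0.0.3 (expiry=7+2=9). clock=7
Op 9: tick 2 -> clock=9. purged={a.com,b.com}
Op 10: insert a.com -> 10.0.0.2 (expiry=9+8=17). clock=9
Op 11: tick 2 -> clock=11.
Op 12: insert a.com -> 10.0.0.3 (expiry=11+8=19). clock=11
Op 13: tick 2 -> clock=13.
Op 14: insert a.com -> 10.0.0.2 (expiry=13+7=20). clock=13
Op 15: insert a.com -> 10.0.0.3 (expiry=13+1=14). clock=13
Op 16: insert a.com -> 10.0.0.1 (expiry=13+3=16). clock=13
Op 17: insert a.com -> 10.0.0.2 (expiry=13+9=22). clock=13
Op 18: insert b.com -> 10.0.0.3 (expiry=13+7=20). clock=13
Op 19: tick 2 -> clock=15.
Op 20: tick 2 -> clock=17.
Op 21: tick 2 -> clock=19.
Op 22: tick 2 -> clock=21. purged={b.com}
Op 23: tick 2 -> clock=23. purged={a.com}
Op 24: insert b.com -> 10.0.0.2 (expiry=23+4=27). clock=23
Op 25: insert b.com -> 10.0.0.3 (expiry=23+9=32). clock=23
Final cache (unexpired): {b.com} -> size=1

Answer: 1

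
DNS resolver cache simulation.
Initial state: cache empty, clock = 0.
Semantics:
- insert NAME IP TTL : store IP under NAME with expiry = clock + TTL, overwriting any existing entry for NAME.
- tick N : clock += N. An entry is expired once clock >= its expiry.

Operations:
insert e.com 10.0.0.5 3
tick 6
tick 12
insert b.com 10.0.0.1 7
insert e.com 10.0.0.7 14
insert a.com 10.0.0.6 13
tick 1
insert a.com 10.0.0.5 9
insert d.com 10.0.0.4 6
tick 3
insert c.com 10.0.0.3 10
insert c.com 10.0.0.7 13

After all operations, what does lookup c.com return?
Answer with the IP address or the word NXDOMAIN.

Answer: 10.0.0.7

Derivation:
Op 1: insert e.com -> 10.0.0.5 (expiry=0+3=3). clock=0
Op 2: tick 6 -> clock=6. purged={e.com}
Op 3: tick 12 -> clock=18.
Op 4: insert b.com -> 10.0.0.1 (expiry=18+7=25). clock=18
Op 5: insert e.com -> 10.0.0.7 (expiry=18+14=32). clock=18
Op 6: insert a.com -> 10.0.0.6 (expiry=18+13=31). clock=18
Op 7: tick 1 -> clock=19.
Op 8: insert a.com -> 10.0.0.5 (expiry=19+9=28). clock=19
Op 9: insert d.com -> 10.0.0.4 (expiry=19+6=25). clock=19
Op 10: tick 3 -> clock=22.
Op 11: insert c.com -> 10.0.0.3 (expiry=22+10=32). clock=22
Op 12: insert c.com -> 10.0.0.7 (expiry=22+13=35). clock=22
lookup c.com: present, ip=10.0.0.7 expiry=35 > clock=22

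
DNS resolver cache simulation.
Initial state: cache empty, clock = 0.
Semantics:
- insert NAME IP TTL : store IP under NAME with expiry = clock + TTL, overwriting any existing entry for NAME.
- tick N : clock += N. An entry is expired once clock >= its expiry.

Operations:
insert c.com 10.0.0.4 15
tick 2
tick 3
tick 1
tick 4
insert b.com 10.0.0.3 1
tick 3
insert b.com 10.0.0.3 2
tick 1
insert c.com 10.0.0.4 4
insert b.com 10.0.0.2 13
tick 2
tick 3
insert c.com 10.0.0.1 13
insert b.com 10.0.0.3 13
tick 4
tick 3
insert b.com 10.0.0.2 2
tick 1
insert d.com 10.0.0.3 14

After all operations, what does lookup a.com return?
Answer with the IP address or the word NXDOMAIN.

Answer: NXDOMAIN

Derivation:
Op 1: insert c.com -> 10.0.0.4 (expiry=0+15=15). clock=0
Op 2: tick 2 -> clock=2.
Op 3: tick 3 -> clock=5.
Op 4: tick 1 -> clock=6.
Op 5: tick 4 -> clock=10.
Op 6: insert b.com -> 10.0.0.3 (expiry=10+1=11). clock=10
Op 7: tick 3 -> clock=13. purged={b.com}
Op 8: insert b.com -> 10.0.0.3 (expiry=13+2=15). clock=13
Op 9: tick 1 -> clock=14.
Op 10: insert c.com -> 10.0.0.4 (expiry=14+4=18). clock=14
Op 11: insert b.com -> 10.0.0.2 (expiry=14+13=27). clock=14
Op 12: tick 2 -> clock=16.
Op 13: tick 3 -> clock=19. purged={c.com}
Op 14: insert c.com -> 10.0.0.1 (expiry=19+13=32). clock=19
Op 15: insert b.com -> 10.0.0.3 (expiry=19+13=32). clock=19
Op 16: tick 4 -> clock=23.
Op 17: tick 3 -> clock=26.
Op 18: insert b.com -> 10.0.0.2 (expiry=26+2=28). clock=26
Op 19: tick 1 -> clock=27.
Op 20: insert d.com -> 10.0.0.3 (expiry=27+14=41). clock=27
lookup a.com: not in cache (expired or never inserted)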